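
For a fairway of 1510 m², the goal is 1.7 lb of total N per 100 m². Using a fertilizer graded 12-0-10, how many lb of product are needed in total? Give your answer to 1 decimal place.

213.9 lb

Product per 100 m² = 1.7 / 12% = 14.1667 lb.
Total product = 14.1667 × 1510 / 100 = 213.917 lb.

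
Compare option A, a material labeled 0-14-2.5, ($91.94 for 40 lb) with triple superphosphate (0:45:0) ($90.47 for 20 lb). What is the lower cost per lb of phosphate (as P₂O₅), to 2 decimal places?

option A: P₂O₅ per bag = 40 × 14% = 5.6 lb; cost = 91.94 / 5.6 = $16.4179/lb P₂O₅.
triple superphosphate: P₂O₅ per bag = 20 × 45% = 9 lb; cost = 90.47 / 9 = $10.0522/lb P₂O₅.
triple superphosphate is cheaper.

$10.05 per lb P₂O₅ (triple superphosphate)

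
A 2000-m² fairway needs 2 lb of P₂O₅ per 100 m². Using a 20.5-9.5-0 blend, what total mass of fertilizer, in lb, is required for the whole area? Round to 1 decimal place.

Product per 100 m² = 2 / 9.5% = 21.0526 lb.
Total product = 21.0526 × 2000 / 100 = 421.053 lb.

421.1 lb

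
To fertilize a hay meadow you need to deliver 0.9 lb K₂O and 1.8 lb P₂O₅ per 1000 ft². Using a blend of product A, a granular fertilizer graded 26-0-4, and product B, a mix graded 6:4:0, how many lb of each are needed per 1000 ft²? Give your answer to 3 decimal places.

With a, b = lb per 1000 ft² of product A and product B:
K₂O: 0.04·a + 0·b = 0.9
P₂O₅: 0·a + 0.04·b = 1.8
Solving simultaneously: a = 22.5, b = 45.

22.500 lb product A, 45.000 lb product B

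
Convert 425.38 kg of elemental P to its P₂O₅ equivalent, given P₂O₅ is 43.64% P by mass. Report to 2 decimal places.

974.75 kg P₂O₅

P₂O₅ = 425.38 / 0.4364 = 974.748 kg.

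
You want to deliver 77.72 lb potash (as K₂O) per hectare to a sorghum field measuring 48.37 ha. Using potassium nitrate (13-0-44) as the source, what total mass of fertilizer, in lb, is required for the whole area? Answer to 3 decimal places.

Product per hectare = 77.72 / 44% = 176.636 lb.
Total product = 176.636 × 48.37 = 8543.9009 lb.

8543.901 lb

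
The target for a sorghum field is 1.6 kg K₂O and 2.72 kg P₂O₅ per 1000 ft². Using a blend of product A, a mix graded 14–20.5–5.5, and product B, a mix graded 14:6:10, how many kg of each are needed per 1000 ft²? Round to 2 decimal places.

Let a = kg of product A, b = kg of product B (per 1000 ft²).
K₂O: 0.055·a + 0.1·b = 1.6
P₂O₅: 0.205·a + 0.06·b = 2.72
Solving simultaneously: a = 10.2326, b = 10.3721.

10.23 kg product A, 10.37 kg product B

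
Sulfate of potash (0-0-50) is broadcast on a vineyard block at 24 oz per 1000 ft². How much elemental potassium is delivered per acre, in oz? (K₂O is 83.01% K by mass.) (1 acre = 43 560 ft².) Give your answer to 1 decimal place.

433.9 oz K per acre

K₂O per 1000 ft² = 24 × 50% = 12 oz.
Elemental K = 12 × 0.8301 = 9.9612 oz per 1000 ft².
Convert to per acre: 9.9612 × 43.56 = 433.91 oz.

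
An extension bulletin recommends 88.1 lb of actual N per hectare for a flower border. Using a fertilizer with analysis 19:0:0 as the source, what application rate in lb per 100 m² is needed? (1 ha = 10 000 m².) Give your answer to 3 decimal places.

4.637 lb of product per hundred sq m

Product per hectare = 88.1 / 19% = 463.684 lb.
Convert to per 100 m²: 463.684 × 0.01 = 4.63684 lb.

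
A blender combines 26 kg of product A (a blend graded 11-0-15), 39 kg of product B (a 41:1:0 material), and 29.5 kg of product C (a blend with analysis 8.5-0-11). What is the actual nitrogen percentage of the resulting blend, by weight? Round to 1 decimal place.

Total mass = 26 + 39 + 29.5 = 94.5 kg.
N mass = 11%×26 + 41%×39 + 8.5%×29.5 = 21.3575 kg.
% N = 21.3575 / 94.5 = 22.6005%.

22.6% N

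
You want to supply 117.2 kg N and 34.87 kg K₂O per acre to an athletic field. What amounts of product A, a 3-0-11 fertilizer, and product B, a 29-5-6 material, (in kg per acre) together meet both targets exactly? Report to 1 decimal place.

Let a = kg of product A, b = kg of product B (per acre).
N: 0.03·a + 0.29·b = 117.2
K₂O: 0.11·a + 0.06·b = 34.87
Eliminate a: (row1) − 0.03/0.11·(row2) → 0.273636·b = 107.69, so b = 393.551.
Back-substitute: a = (117.2 − 0.29·393.551) / 0.03 = 102.336.

102.3 kg product A, 393.6 kg product B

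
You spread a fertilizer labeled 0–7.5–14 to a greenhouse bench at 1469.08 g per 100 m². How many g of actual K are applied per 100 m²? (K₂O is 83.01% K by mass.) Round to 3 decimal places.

170.728 g K per hundred sq m

K₂O per 100 m² = 1469.08 × 14% = 205.671 g.
Elemental K = 205.671 × 0.8301 = 170.7277 g per 100 m².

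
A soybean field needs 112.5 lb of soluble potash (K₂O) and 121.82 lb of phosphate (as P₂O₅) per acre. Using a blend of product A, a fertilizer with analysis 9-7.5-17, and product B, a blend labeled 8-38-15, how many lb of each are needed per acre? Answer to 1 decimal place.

Let a = lb of product A, b = lb of product B (per acre).
K₂O: 0.17·a + 0.15·b = 112.5
P₂O₅: 0.075·a + 0.38·b = 121.82
Solving simultaneously: a = 458.8004, b = 230.026.

458.8 lb product A, 230.0 lb product B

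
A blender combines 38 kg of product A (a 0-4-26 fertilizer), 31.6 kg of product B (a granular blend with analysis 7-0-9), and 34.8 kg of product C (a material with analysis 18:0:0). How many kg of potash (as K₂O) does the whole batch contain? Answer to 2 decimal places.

K₂O mass = 26%×38 + 9%×31.6 + 0%×34.8 = 12.724 kg.

12.72 kg K₂O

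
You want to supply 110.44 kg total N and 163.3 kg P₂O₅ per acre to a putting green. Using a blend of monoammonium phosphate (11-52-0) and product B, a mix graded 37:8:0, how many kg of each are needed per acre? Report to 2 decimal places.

280.97 kg monoammonium phosphate, 214.96 kg product B

With a, b = kg per acre of monoammonium phosphate and product B:
N: 0.11·a + 0.37·b = 110.44
P₂O₅: 0.52·a + 0.08·b = 163.3
Eliminate a: (row1) − 0.11/0.52·(row2) → 0.353077·b = 75.8958, so b = 214.955.
Back-substitute: a = (110.44 − 0.37·214.955) / 0.11 = 280.968.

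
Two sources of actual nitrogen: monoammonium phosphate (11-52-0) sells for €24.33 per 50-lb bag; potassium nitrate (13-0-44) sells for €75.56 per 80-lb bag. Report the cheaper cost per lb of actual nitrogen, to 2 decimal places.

€4.42 per lb N (monoammonium phosphate)

monoammonium phosphate: N per bag = 50 × 11% = 5.5 lb; cost = 24.33 / 5.5 = €4.4236/lb N.
potassium nitrate: N per bag = 80 × 13% = 10.4 lb; cost = 75.56 / 10.4 = €7.2654/lb N.
monoammonium phosphate is cheaper.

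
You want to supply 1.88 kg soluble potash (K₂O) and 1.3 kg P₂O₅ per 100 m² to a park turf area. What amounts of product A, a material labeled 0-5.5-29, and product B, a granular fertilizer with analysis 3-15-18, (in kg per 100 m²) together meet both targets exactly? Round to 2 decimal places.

1.43 kg product A, 8.14 kg product B

With a, b = kg per 100 m² of product A and product B:
K₂O: 0.29·a + 0.18·b = 1.88
P₂O₅: 0.055·a + 0.15·b = 1.3
Eliminate a: (row1) − 0.29/0.055·(row2) → -0.610909·b = -4.97455, so b = 8.14286.
Back-substitute: a = (1.88 − 0.18·8.14286) / 0.29 = 1.42857.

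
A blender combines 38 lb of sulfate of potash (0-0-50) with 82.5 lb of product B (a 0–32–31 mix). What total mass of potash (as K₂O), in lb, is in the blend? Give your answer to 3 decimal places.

K₂O mass = 50%×38 + 31%×82.5 = 44.575 lb.

44.575 lb K₂O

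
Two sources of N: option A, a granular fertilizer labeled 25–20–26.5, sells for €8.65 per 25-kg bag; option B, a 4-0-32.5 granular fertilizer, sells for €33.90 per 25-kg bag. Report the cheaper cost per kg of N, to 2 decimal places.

€1.38 per kg N (option A)

option A: N per bag = 25 × 25% = 6.25 kg; cost = 8.65 / 6.25 = €1.3840/kg N.
option B: N per bag = 25 × 4% = 1 kg; cost = 33.90 / 1 = €33.9000/kg N.
option A is cheaper.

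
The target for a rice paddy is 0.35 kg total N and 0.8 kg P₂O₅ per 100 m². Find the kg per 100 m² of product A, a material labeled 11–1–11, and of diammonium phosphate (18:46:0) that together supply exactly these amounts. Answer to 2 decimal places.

0.35 kg product A, 1.73 kg diammonium phosphate

Per-100 m² balance (a = product A, b = diammonium phosphate):
N: 0.11·a + 0.18·b = 0.35
P₂O₅: 0.01·a + 0.46·b = 0.8
Eliminate a: (row1) − 0.11/0.01·(row2) → -4.88·b = -8.45, so b = 1.73156.
Back-substitute: a = (0.35 − 0.18·1.73156) / 0.11 = 0.348361.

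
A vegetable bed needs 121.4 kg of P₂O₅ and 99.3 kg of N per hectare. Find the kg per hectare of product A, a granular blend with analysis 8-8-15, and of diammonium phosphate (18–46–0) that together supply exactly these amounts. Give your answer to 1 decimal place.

Let a = kg of product A, b = kg of diammonium phosphate (per hectare).
P₂O₅: 0.08·a + 0.46·b = 121.4
N: 0.08·a + 0.18·b = 99.3
Eliminate a: (row1) − 0.08/0.08·(row2) → 0.28·b = 22.1, so b = 78.9286.
Back-substitute: a = (121.4 − 0.46·78.9286) / 0.08 = 1063.66.

1063.7 kg product A, 78.9 kg diammonium phosphate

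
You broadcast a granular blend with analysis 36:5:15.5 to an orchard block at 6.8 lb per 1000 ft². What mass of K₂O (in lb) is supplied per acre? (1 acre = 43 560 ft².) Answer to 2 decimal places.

K₂O per 1000 ft² = 6.8 × 15.5% = 1.054 lb.
Convert to per acre: 1.054 × 43.56 = 45.9122 lb.

45.91 lb K₂O per acre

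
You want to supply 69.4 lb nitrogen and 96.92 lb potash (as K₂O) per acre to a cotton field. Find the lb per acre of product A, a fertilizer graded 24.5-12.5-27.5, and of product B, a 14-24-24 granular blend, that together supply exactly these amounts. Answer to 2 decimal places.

152.08 lb product A, 229.58 lb product B

With a, b = lb per acre of product A and product B:
N: 0.245·a + 0.14·b = 69.4
K₂O: 0.275·a + 0.24·b = 96.92
Solving simultaneously: a = 152.079, b = 229.576.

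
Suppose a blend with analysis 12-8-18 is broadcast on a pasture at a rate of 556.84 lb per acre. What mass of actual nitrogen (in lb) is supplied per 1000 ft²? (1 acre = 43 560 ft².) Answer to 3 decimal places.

1.534 lb N per thousand sq ft

nitrogen per acre = 556.84 × 12% = 66.8208 lb.
Convert to per 1000 ft²: 66.8208 × 0.0229568 = 1.53399 lb.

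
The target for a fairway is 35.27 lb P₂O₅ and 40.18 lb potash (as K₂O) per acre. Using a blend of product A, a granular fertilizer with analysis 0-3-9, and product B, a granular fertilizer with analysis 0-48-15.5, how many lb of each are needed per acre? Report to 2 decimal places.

Let a = lb of product A, b = lb of product B (per acre).
P₂O₅: 0.03·a + 0.48·b = 35.27
K₂O: 0.09·a + 0.155·b = 40.18
Solving simultaneously: a = 358.484, b = 51.0739.

358.48 lb product A, 51.07 lb product B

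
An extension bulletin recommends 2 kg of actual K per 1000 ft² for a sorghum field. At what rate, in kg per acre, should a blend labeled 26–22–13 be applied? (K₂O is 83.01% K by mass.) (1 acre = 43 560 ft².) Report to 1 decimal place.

807.3 kg of product per acre

As K₂O: 2 / 0.8301 = 2.40935 kg per 1000 ft².
Product per 1000 ft² = 2.40935 / 13% = 18.5334 kg.
Convert to per acre: 18.5334 × 43.56 = 807.317 kg.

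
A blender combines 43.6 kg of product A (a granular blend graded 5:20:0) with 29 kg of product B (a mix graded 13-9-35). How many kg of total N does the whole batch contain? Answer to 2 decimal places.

5.95 kg N

N mass = 5%×43.6 + 13%×29 = 5.95 kg.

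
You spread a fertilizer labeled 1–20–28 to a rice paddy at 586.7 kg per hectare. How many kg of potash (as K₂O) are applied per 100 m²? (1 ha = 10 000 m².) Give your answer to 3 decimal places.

1.643 kg K₂O per hundred sq m

K₂O per hectare = 586.7 × 28% = 164.276 kg.
Convert to per 100 m²: 164.276 × 0.01 = 1.64276 kg.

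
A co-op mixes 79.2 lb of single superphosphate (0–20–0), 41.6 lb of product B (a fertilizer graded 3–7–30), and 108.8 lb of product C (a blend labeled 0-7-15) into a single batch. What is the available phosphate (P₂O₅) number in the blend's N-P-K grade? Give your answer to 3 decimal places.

Total mass = 79.2 + 41.6 + 108.8 = 229.6 lb.
P₂O₅ mass = 20%×79.2 + 7%×41.6 + 7%×108.8 = 26.368 lb.
% P₂O₅ = 26.368 / 229.6 = 11.4843%.

11.484% P₂O₅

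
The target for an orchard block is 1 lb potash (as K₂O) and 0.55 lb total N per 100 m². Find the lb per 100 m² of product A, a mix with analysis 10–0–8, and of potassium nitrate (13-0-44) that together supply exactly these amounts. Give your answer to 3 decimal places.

With a, b = lb per 100 m² of product A and potassium nitrate:
K₂O: 0.08·a + 0.44·b = 1
N: 0.1·a + 0.13·b = 0.55
Solving simultaneously: a = 3.33333, b = 1.66667.

3.333 lb product A, 1.667 lb potassium nitrate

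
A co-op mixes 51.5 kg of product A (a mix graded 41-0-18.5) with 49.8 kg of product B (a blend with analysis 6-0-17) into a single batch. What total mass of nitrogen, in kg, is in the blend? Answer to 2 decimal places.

24.10 kg N

N mass = 41%×51.5 + 6%×49.8 = 24.103 kg.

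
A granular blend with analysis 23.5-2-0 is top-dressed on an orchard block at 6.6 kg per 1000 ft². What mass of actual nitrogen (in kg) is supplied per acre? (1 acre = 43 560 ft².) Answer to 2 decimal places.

67.56 kg N per acre

nitrogen per 1000 ft² = 6.6 × 23.5% = 1.551 kg.
Convert to per acre: 1.551 × 43.56 = 67.5616 kg.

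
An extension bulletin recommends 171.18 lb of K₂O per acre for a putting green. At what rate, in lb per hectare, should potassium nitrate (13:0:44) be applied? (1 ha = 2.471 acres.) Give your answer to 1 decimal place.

Product per acre = 171.18 / 44% = 389.045 lb.
Convert to per hectare: 389.045 × 2.471 = 961.331 lb.

961.3 lb of product per hectare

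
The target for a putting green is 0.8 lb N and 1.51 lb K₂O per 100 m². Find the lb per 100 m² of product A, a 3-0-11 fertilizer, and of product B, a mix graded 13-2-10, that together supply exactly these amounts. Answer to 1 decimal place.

Let a = lb of product A, b = lb of product B (per 100 m²).
N: 0.03·a + 0.13·b = 0.8
K₂O: 0.11·a + 0.1·b = 1.51
Eliminate b: (row1) − 0.13/0.1·(row2) → -0.113·a = -1.163, so a = 10.292.
Then b = (1.51 − 0.11·10.292) / 0.1 = 3.77876.

10.3 lb product A, 3.8 lb product B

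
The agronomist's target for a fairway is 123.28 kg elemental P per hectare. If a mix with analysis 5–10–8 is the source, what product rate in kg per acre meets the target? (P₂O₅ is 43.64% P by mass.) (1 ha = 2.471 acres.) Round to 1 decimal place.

As P₂O₅: 123.28 / 0.4364 = 282.493 kg per hectare.
Product per hectare = 282.493 / 10% = 2824.93 kg.
Convert to per acre: 2824.93 × 0.404694 = 1143.23 kg.

1143.2 kg of product per acre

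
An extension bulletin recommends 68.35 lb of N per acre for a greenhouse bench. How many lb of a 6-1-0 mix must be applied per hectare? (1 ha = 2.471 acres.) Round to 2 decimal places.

Product per acre = 68.35 / 6% = 1139.17 lb.
Convert to per hectare: 1139.17 × 2.471 = 2814.881 lb.

2814.88 lb of product per hectare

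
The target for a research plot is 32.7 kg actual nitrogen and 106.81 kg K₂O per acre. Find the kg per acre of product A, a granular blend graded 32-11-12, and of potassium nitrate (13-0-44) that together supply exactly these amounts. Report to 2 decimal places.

Let a = kg of product A, b = kg of potassium nitrate (per acre).
N: 0.32·a + 0.13·b = 32.7
K₂O: 0.12·a + 0.44·b = 106.81
Solving simultaneously: a = 4.01518, b = 241.65495.

4.02 kg product A, 241.65 kg potassium nitrate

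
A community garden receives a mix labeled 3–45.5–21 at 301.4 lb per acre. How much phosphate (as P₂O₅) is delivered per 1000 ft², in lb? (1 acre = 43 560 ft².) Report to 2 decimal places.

P₂O₅ per acre = 301.4 × 45.5% = 137.137 lb.
Convert to per 1000 ft²: 137.137 × 0.0229568 = 3.14823 lb.

3.15 lb P₂O₅ per thousand sq ft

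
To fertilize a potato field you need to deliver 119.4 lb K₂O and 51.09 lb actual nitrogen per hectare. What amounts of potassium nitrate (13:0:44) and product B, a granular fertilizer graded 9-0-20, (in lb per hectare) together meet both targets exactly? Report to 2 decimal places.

38.82 lb potassium nitrate, 511.59 lb product B

With a, b = lb per hectare of potassium nitrate and product B:
K₂O: 0.44·a + 0.2·b = 119.4
N: 0.13·a + 0.09·b = 51.09
Solving simultaneously: a = 38.8235, b = 511.588.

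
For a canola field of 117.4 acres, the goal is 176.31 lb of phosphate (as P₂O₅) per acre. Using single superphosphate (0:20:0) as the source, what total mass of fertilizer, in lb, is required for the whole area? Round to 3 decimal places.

103493.970 lb

Product per acre = 176.31 / 20% = 881.55 lb.
Total product = 881.55 × 117.4 = 103493.97 lb.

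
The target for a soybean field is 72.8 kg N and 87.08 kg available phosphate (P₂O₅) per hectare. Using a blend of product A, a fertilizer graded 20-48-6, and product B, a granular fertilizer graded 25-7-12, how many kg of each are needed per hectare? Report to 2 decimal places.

157.30 kg product A, 165.36 kg product B

Per-hectare balance (a = product A, b = product B):
N: 0.2·a + 0.25·b = 72.8
P₂O₅: 0.48·a + 0.07·b = 87.08
From row1: a = (72.8 − 0.25·b) / 0.2.
Into row2: 0.48·(72.8 − 0.25·b)/0.2 + 0.07·b = 87.08 → b = 165.358, a = 157.302.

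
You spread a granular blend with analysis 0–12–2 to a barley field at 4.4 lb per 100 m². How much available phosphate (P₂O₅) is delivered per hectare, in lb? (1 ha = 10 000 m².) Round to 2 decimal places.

52.80 lb P₂O₅ per hectare

P₂O₅ per 100 m² = 4.4 × 12% = 0.528 lb.
Convert to per hectare: 0.528 × 100 = 52.8 lb.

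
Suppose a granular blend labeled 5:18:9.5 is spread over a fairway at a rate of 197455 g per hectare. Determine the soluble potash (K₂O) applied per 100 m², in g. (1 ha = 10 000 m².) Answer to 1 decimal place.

K₂O per hectare = 197455 × 9.5% = 18758.2 g.
Convert to per 100 m²: 18758.2 × 0.01 = 187.582 g.

187.6 g K₂O per hundred sq m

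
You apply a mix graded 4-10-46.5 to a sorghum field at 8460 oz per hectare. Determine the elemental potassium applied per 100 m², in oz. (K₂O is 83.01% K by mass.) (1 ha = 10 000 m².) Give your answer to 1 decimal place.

32.7 oz K per hundred sq m

K₂O per hectare = 8460 × 46.5% = 3933.9 oz.
Elemental K = 3933.9 × 0.8301 = 3265.53 oz per hectare.
Convert to per 100 m²: 3265.53 × 0.01 = 32.6553 oz.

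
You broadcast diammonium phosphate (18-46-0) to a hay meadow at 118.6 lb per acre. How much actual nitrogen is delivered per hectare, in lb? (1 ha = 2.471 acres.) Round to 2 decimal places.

52.75 lb N per hectare

nitrogen per acre = 118.6 × 18% = 21.348 lb.
Convert to per hectare: 21.348 × 2.471 = 52.7509 lb.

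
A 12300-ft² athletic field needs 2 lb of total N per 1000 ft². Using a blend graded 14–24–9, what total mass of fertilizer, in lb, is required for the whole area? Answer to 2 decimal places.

Product per 1000 ft² = 2 / 14% = 14.2857 lb.
Total product = 14.2857 × 12300 / 1000 = 175.714 lb.

175.71 lb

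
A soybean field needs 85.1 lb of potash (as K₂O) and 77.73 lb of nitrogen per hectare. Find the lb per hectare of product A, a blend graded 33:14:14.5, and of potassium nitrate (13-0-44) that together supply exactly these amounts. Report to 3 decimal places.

183.128 lb product A, 133.060 lb potassium nitrate

Let a = lb of product A, b = lb of potassium nitrate (per hectare).
K₂O: 0.145·a + 0.44·b = 85.1
N: 0.33·a + 0.13·b = 77.73
From row1: a = (85.1 − 0.44·b) / 0.145.
Into row2: 0.33·(85.1 − 0.44·b)/0.145 + 0.13·b = 77.73 → b = 133.0602, a = 183.1278.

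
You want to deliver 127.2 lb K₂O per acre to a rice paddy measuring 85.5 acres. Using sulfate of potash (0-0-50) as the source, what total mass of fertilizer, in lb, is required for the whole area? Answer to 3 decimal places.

21751.200 lb

Product per acre = 127.2 / 50% = 254.4 lb.
Total product = 254.4 × 85.5 = 21751.2 lb.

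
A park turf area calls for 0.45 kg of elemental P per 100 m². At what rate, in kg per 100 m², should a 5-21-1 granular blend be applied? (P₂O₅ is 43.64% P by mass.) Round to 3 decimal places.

As P₂O₅: 0.45 / 0.4364 = 1.03116 kg per 100 m².
Product per 100 m² = 1.03116 / 21% = 4.91031 kg.

4.910 kg of product per hundred sq m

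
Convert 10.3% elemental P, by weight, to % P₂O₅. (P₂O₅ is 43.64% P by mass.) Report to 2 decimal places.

%P₂O₅ = 10.3 / 0.4364 = 23.6022%.

23.60% P₂O₅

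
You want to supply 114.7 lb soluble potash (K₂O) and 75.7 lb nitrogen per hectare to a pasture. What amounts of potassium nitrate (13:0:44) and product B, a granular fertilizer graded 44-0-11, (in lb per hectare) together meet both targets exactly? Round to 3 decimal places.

Let a = lb of potassium nitrate, b = lb of product B (per hectare).
K₂O: 0.44·a + 0.11·b = 114.7
N: 0.13·a + 0.44·b = 75.7
From row1: a = (114.7 − 0.11·b) / 0.44.
Into row2: 0.13·(114.7 − 0.11·b)/0.44 + 0.44·b = 75.7 → b = 102.6046, a = 235.0307.

235.031 lb potassium nitrate, 102.605 lb product B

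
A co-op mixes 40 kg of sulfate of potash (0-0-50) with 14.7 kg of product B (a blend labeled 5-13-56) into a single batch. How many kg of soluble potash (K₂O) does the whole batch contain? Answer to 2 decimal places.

28.23 kg K₂O

K₂O mass = 50%×40 + 56%×14.7 = 28.232 kg.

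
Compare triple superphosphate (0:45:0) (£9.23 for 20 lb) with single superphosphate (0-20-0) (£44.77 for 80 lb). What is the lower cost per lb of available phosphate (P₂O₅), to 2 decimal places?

£1.03 per lb P₂O₅ (triple superphosphate)

triple superphosphate: P₂O₅ per bag = 20 × 45% = 9 lb; cost = 9.23 / 9 = £1.0256/lb P₂O₅.
single superphosphate: P₂O₅ per bag = 80 × 20% = 16 lb; cost = 44.77 / 16 = £2.7981/lb P₂O₅.
triple superphosphate is cheaper.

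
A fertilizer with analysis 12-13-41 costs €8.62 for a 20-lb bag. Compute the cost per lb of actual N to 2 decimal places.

€3.59 per lb N

N in bag = 20 × 12% = 2.4 lb.
Cost per lb N = €8.62 / 2.4 = €3.5917.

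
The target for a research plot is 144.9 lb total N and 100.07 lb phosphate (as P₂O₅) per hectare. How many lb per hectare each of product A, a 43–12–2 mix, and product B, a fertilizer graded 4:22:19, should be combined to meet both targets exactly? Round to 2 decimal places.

310.41 lb product A, 285.55 lb product B

With a, b = lb per hectare of product A and product B:
N: 0.43·a + 0.04·b = 144.9
P₂O₅: 0.12·a + 0.22·b = 100.07
Solving simultaneously: a = 310.414, b = 285.547.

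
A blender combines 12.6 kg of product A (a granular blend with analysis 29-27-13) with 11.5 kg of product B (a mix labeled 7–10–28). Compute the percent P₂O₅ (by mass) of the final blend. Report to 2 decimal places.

18.89% P₂O₅

Total mass = 12.6 + 11.5 = 24.1 kg.
P₂O₅ mass = 27%×12.6 + 10%×11.5 = 4.552 kg.
% P₂O₅ = 4.552 / 24.1 = 18.888%.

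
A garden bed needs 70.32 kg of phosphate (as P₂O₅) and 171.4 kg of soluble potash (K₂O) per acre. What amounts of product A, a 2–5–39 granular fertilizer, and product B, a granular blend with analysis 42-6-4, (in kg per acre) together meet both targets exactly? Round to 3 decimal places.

349.121 kg product A, 881.065 kg product B

With a, b = kg per acre of product A and product B:
P₂O₅: 0.05·a + 0.06·b = 70.32
K₂O: 0.39·a + 0.04·b = 171.4
Eliminate a: (row1) − 0.05/0.39·(row2) → 0.0548718·b = 48.3456, so b = 881.0654.
Back-substitute: a = (70.32 − 0.06·881.0654) / 0.05 = 349.121495.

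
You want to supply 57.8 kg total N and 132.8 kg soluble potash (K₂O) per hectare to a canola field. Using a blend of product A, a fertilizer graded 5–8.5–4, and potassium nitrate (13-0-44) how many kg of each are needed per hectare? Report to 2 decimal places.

486.19 kg product A, 257.62 kg potassium nitrate

Let a = kg of product A, b = kg of potassium nitrate (per hectare).
N: 0.05·a + 0.13·b = 57.8
K₂O: 0.04·a + 0.44·b = 132.8
Eliminate a: (row1) − 0.05/0.04·(row2) → -0.42·b = -108.2, so b = 257.619.
Back-substitute: a = (57.8 − 0.13·257.619) / 0.05 = 486.1905.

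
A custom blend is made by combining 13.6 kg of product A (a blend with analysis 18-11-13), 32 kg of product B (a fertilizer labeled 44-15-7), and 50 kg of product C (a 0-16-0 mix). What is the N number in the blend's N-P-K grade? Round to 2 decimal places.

Total mass = 13.6 + 32 + 50 = 95.6 kg.
N mass = 18%×13.6 + 44%×32 + 0%×50 = 16.528 kg.
% N = 16.528 / 95.6 = 17.2887%.

17.29% N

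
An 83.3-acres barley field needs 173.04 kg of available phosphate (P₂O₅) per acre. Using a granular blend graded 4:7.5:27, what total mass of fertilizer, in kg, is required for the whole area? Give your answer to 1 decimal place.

Product per acre = 173.04 / 7.5% = 2307.2 kg.
Total product = 2307.2 × 83.3 = 192189.76 kg.

192189.8 kg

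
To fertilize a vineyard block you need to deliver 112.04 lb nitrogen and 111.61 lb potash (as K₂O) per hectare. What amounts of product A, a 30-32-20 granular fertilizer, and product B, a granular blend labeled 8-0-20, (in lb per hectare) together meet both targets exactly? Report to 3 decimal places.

With a, b = lb per hectare of product A and product B:
N: 0.3·a + 0.08·b = 112.04
K₂O: 0.2·a + 0.2·b = 111.61
Eliminate b: (row1) − 0.08/0.2·(row2) → 0.22·a = 67.396, so a = 306.34545.
Then b = (111.61 − 0.2·306.34545) / 0.2 = 251.7045.

306.345 lb product A, 251.705 lb product B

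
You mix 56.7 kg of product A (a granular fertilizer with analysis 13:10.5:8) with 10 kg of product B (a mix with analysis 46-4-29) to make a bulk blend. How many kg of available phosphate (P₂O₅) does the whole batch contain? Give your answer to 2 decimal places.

6.35 kg P₂O₅

P₂O₅ mass = 10.5%×56.7 + 4%×10 = 6.3535 kg.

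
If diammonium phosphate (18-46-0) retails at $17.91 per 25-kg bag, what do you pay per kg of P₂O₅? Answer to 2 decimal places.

$1.56 per kg P₂O₅

P₂O₅ in bag = 25 × 46% = 11.5 kg.
Cost per kg P₂O₅ = $17.91 / 11.5 = $1.5574.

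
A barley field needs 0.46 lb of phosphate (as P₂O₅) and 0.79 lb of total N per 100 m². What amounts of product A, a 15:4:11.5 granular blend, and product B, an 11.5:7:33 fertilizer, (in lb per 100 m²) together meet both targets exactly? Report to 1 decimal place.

Let a = lb of product A, b = lb of product B (per 100 m²).
P₂O₅: 0.04·a + 0.07·b = 0.46
N: 0.15·a + 0.115·b = 0.79
Eliminate b: (row1) − 0.07/0.115·(row2) → -0.0513043·a = -0.0208696, so a = 0.40678.
Then b = (0.79 − 0.15·0.40678) / 0.115 = 6.33898.

0.4 lb product A, 6.3 lb product B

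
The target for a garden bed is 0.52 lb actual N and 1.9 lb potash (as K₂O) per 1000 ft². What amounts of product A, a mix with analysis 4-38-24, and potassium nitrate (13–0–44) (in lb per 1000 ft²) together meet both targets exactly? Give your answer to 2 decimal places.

Let a = lb of product A, b = lb of potassium nitrate (per 1000 ft²).
N: 0.04·a + 0.13·b = 0.52
K₂O: 0.24·a + 0.44·b = 1.9
Solving simultaneously: a = 1.33824, b = 3.58824.

1.34 lb product A, 3.59 lb potassium nitrate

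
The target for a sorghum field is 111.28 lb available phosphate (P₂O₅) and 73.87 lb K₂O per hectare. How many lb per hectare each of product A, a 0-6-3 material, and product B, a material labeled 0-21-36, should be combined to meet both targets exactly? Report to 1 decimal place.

With a, b = lb per hectare of product A and product B:
P₂O₅: 0.06·a + 0.21·b = 111.28
K₂O: 0.03·a + 0.36·b = 73.87
Solving simultaneously: a = 1604.45, b = 71.4902.

1604.5 lb product A, 71.5 lb product B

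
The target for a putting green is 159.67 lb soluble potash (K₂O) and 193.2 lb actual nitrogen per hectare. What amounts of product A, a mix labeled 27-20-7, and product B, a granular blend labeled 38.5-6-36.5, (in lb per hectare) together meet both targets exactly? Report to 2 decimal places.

Let a = lb of product A, b = lb of product B (per hectare).
K₂O: 0.07·a + 0.365·b = 159.67
N: 0.27·a + 0.385·b = 193.2
Eliminate b: (row1) − 0.365/0.385·(row2) → -0.185974·a = -23.4936, so a = 126.328.
Then b = (193.2 − 0.27·126.328) / 0.385 = 413.2249.

126.33 lb product A, 413.22 lb product B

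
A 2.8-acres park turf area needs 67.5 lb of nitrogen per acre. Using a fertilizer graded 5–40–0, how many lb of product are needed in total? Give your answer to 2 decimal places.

3780.00 lb

Product per acre = 67.5 / 5% = 1350 lb.
Total product = 1350 × 2.8 = 3780 lb.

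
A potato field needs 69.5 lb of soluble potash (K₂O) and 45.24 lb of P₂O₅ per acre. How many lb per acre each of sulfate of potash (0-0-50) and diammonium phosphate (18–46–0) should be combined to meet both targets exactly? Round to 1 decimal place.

Let a = lb of sulfate of potash, b = lb of diammonium phosphate (per acre).
K₂O: 0.5·a + 0·b = 69.5
P₂O₅: 0·a + 0.46·b = 45.24
Solving simultaneously: a = 139, b = 98.3478.

139.0 lb sulfate of potash, 98.3 lb diammonium phosphate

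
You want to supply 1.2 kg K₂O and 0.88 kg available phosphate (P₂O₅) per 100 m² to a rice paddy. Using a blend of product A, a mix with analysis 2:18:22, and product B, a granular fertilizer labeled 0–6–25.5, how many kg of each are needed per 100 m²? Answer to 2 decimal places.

Let a = kg of product A, b = kg of product B (per 100 m²).
K₂O: 0.22·a + 0.255·b = 1.2
P₂O₅: 0.18·a + 0.06·b = 0.88
Solving simultaneously: a = 4.66055, b = 0.685015.

4.66 kg product A, 0.69 kg product B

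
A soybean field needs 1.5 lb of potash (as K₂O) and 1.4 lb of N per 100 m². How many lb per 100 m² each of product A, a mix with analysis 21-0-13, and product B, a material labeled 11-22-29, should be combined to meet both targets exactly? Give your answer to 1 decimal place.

5.2 lb product A, 2.9 lb product B

With a, b = lb per 100 m² of product A and product B:
K₂O: 0.13·a + 0.29·b = 1.5
N: 0.21·a + 0.11·b = 1.4
Solving simultaneously: a = 5.17167, b = 2.85408.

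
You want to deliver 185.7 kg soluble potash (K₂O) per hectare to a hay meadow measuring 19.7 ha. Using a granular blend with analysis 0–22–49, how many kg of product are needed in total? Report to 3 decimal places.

Product per hectare = 185.7 / 49% = 378.98 kg.
Total product = 378.98 × 19.7 = 7465.89796 kg.

7465.898 kg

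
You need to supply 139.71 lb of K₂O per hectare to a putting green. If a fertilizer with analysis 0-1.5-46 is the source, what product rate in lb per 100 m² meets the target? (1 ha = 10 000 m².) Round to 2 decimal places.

Product per hectare = 139.71 / 46% = 303.717 lb.
Convert to per 100 m²: 303.717 × 0.01 = 3.03717 lb.

3.04 lb of product per hundred sq m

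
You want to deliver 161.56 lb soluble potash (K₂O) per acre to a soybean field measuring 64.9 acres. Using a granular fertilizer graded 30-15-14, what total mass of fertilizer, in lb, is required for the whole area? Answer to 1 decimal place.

Product per acre = 161.56 / 14% = 1154 lb.
Total product = 1154 × 64.9 = 74894.6 lb.

74894.6 lb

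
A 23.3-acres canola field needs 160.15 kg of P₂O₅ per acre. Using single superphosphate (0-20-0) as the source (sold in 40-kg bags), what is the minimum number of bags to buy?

467 bags

Product per acre = 160.15 / 20% = 800.75 kg.
Total product = 800.75 × 23.3 = 18657.5 kg.
Bags = ⌈18657.5 / 40⌉ = 467.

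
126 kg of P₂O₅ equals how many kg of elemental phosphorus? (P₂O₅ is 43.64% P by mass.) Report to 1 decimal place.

P = 126 × 0.4364 = 54.9864 kg.

55.0 kg P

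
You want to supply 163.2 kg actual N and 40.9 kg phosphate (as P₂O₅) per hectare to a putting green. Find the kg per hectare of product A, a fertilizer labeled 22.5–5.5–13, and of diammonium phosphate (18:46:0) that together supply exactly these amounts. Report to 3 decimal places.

With a, b = kg per hectare of product A and diammonium phosphate:
N: 0.225·a + 0.18·b = 163.2
P₂O₅: 0.055·a + 0.46·b = 40.9
Solving simultaneously: a = 723.3974, b = 2.41987.

723.397 kg product A, 2.420 kg diammonium phosphate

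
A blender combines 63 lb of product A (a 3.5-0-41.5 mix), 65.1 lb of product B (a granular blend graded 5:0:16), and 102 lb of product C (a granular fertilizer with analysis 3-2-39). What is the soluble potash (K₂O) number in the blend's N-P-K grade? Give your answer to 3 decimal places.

33.177% K₂O

Total mass = 63 + 65.1 + 102 = 230.1 lb.
K₂O mass = 41.5%×63 + 16%×65.1 + 39%×102 = 76.341 lb.
% K₂O = 76.341 / 230.1 = 33.1773%.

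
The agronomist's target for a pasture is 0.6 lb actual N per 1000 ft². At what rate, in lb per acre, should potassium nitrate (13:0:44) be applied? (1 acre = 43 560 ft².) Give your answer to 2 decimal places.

Product per 1000 ft² = 0.6 / 13% = 4.61538 lb.
Convert to per acre: 4.61538 × 43.56 = 201.046 lb.

201.05 lb of product per acre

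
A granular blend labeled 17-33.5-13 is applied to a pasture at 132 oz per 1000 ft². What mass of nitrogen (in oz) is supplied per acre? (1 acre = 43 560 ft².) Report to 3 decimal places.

nitrogen per 1000 ft² = 132 × 17% = 22.44 oz.
Convert to per acre: 22.44 × 43.56 = 977.4864 oz.

977.486 oz N per acre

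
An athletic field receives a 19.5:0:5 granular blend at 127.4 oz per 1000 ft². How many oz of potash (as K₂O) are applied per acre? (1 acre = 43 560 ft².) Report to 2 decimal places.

K₂O per 1000 ft² = 127.4 × 5% = 6.37 oz.
Convert to per acre: 6.37 × 43.56 = 277.477 oz.

277.48 oz K₂O per acre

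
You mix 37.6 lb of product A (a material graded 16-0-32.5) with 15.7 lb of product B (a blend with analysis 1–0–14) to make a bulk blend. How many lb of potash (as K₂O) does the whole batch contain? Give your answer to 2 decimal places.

K₂O mass = 32.5%×37.6 + 14%×15.7 = 14.418 lb.

14.42 lb K₂O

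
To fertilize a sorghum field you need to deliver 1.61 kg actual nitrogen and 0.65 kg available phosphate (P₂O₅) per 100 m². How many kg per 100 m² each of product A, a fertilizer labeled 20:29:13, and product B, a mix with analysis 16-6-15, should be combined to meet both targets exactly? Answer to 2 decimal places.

0.22 kg product A, 9.79 kg product B

Per-100 m² balance (a = product A, b = product B):
N: 0.2·a + 0.16·b = 1.61
P₂O₅: 0.29·a + 0.06·b = 0.65
Eliminate b: (row1) − 0.16/0.06·(row2) → -0.573333·a = -0.123333, so a = 0.215116.
Then b = (0.65 − 0.29·0.215116) / 0.06 = 9.7936.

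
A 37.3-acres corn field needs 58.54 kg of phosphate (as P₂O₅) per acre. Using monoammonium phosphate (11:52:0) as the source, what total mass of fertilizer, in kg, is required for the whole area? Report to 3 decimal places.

4199.119 kg

Product per acre = 58.54 / 52% = 112.577 kg.
Total product = 112.577 × 37.3 = 4199.1192 kg.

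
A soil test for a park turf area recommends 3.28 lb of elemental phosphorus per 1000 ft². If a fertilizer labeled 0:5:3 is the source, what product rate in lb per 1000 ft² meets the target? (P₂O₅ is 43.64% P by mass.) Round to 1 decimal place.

As P₂O₅: 3.28 / 0.4364 = 7.51604 lb per 1000 ft².
Product per 1000 ft² = 7.51604 / 5% = 150.321 lb.

150.3 lb of product per thousand sq ft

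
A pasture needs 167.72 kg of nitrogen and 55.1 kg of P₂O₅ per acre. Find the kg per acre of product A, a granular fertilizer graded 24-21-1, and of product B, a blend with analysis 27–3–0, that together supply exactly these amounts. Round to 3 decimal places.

198.897 kg product A, 444.388 kg product B

With a, b = kg per acre of product A and product B:
N: 0.24·a + 0.27·b = 167.72
P₂O₅: 0.21·a + 0.03·b = 55.1
From row1: a = (167.72 − 0.27·b) / 0.24.
Into row2: 0.21·(167.72 − 0.27·b)/0.24 + 0.03·b = 55.1 → b = 444.3879, a = 198.89697.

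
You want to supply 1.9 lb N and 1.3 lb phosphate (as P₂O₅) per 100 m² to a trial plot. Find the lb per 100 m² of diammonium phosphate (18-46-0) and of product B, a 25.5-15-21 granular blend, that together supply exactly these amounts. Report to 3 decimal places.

Let a = lb of diammonium phosphate, b = lb of product B (per 100 m²).
N: 0.18·a + 0.255·b = 1.9
P₂O₅: 0.46·a + 0.15·b = 1.3
Solving simultaneously: a = 0.51495, b = 7.08749.

0.515 lb diammonium phosphate, 7.087 lb product B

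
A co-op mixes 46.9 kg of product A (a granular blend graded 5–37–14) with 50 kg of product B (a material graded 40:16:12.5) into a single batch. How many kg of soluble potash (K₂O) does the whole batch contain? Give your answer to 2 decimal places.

12.82 kg K₂O

K₂O mass = 14%×46.9 + 12.5%×50 = 12.816 kg.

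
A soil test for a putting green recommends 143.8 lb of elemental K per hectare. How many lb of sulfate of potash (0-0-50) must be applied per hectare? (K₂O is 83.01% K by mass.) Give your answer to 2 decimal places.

As K₂O: 143.8 / 0.8301 = 173.232 lb per hectare.
Product per hectare = 173.232 / 50% = 346.464 lb.

346.46 lb of product per hectare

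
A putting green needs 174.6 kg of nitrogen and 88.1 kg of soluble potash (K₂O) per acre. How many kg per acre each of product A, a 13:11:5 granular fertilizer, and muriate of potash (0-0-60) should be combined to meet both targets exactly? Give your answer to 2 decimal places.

1343.08 kg product A, 34.91 kg muriate of potash

Let a = kg of product A, b = kg of muriate of potash (per acre).
N: 0.13·a + 0·b = 174.6
K₂O: 0.05·a + 0.6·b = 88.1
Eliminate b: (row1) − 0/0.6·(row2) → 0.13·a = 174.6, so a = 1343.077.
Then b = (88.1 − 0.05·1343.077) / 0.6 = 34.9103.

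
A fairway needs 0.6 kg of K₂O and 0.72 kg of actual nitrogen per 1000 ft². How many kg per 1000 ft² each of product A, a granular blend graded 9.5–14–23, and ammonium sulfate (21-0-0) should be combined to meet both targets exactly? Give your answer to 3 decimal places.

2.609 kg product A, 2.248 kg ammonium sulfate

Per-1000 ft² balance (a = product A, b = ammonium sulfate):
K₂O: 0.23·a + 0·b = 0.6
N: 0.095·a + 0.21·b = 0.72
Eliminate b: (row1) − 0/0.21·(row2) → 0.23·a = 0.6, so a = 2.6087.
Then b = (0.72 − 0.095·2.6087) / 0.21 = 2.24845.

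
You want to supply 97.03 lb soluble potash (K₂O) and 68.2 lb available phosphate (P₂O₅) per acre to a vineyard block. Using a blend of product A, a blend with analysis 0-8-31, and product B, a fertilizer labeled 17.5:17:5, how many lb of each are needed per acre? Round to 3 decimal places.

268.688 lb product A, 274.735 lb product B

Let a = lb of product A, b = lb of product B (per acre).
K₂O: 0.31·a + 0.05·b = 97.03
P₂O₅: 0.08·a + 0.17·b = 68.2
Solving simultaneously: a = 268.6879, b = 274.7351.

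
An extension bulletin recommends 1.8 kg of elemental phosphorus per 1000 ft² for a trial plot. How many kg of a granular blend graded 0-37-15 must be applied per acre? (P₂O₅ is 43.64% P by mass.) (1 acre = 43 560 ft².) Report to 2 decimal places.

As P₂O₅: 1.8 / 0.4364 = 4.12466 kg per 1000 ft².
Product per 1000 ft² = 4.12466 / 37% = 11.1477 kg.
Convert to per acre: 11.1477 × 43.56 = 485.5947 kg.

485.59 kg of product per acre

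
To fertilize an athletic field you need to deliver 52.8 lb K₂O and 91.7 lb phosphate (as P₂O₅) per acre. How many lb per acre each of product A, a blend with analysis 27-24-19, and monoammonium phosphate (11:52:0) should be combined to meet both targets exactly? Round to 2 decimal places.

277.89 lb product A, 48.09 lb monoammonium phosphate

Let a = lb of product A, b = lb of monoammonium phosphate (per acre).
K₂O: 0.19·a + 0·b = 52.8
P₂O₅: 0.24·a + 0.52·b = 91.7
From row1: a = (52.8 − 0·b) / 0.19.
Into row2: 0.24·(52.8 − 0·b)/0.19 + 0.52·b = 91.7 → b = 48.087, a = 277.8947.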